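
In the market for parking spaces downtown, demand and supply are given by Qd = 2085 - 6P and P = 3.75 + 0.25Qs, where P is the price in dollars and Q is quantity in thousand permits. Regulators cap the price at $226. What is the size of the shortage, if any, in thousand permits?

Rearranging supply gives Qs = 4P - 15. Without the control the market clears where 2085 - 6P = 4P - 15, i.e. P* = 210 and Q* = 825.
The ceiling of 226 is above the equilibrium price 210, so it is not binding; the market clears at P* = 210, Q* = 825.
Since the control does not bind, there is no shortage.

0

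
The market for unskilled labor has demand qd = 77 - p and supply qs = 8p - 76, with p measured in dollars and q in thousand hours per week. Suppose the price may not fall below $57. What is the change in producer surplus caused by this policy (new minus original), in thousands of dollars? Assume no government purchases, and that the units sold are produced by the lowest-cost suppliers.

Equilibrium: 77 - p = 8p - 76, so 153 = 9p and p* = 17, q* = 60.
Because the floor (57) lies above the market-clearing price, it is binding.
At p = 57: qd = 77 - 57 = 20 and qs = 8·57 - 76 = 380.
Producer surplus without the control is ½ · (17 - 9.5) · 60 = 225.
With the floor, 20 units are sold at 57. The supply price at q = 20 is 12, so PS = ½ · [(57 - 9.5) + (57 - 12)] · 20 = 925.
Change in producer surplus = 925 - 225 = 700.

700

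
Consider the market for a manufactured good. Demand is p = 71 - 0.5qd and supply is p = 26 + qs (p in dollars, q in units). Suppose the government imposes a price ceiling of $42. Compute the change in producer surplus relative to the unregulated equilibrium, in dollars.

Rearranging demand gives qd = 142 - 2p; rearranging supply gives qs = p - 26. Setting quantity demanded equal to quantity supplied, 142 - 2p = p - 26, gives p* = 56 and q* = 30.
Since 42 < 56, the ceiling is binding.
At p = 42: qd = 142 - 2·42 = 58 and qs = 42 - 26 = 16.
Producer surplus without the control is ½ · (56 - 26) · 30 = 450.
With the ceiling, producers sell 16 units at 42, so PS = ½ · (42 - 26) · 16 = 128.
Change in producer surplus = 128 - 450 = -322.

-322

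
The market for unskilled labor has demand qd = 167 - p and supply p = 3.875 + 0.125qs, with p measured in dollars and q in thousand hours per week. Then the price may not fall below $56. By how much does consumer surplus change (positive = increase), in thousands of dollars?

Rearranging supply gives qs = 8p - 31. Without the control the market clears where 167 - p = 8p - 31, i.e. p* = 22 and q* = 145.
The floor of 56 is above the equilibrium price 22, so it binds.
At p = 56: qd = 167 - 56 = 111 and qs = 8·56 - 31 = 417.
Consumer surplus without the control is ½ · (167 - 22) · 145 = 10512.5.
With the floor, consumers buy 111 units at 56, so CS = ½ · (167 - 56) · 111 = 6160.5.
Change in consumer surplus = 6160.5 - 10512.5 = -4352.

-4352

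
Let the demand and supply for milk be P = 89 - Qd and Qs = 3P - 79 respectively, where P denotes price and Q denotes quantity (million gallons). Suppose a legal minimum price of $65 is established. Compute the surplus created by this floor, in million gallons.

92

Rearranging demand gives Qd = 89 - P. Equilibrium: 89 - P = 3P - 79, so 168 = 4P and P* = 42, Q* = 47.
Because the floor (65) lies above the market-clearing price, it is binding.
At P = 65: Qd = 89 - 65 = 24 and Qs = 3·65 - 79 = 116.
Surplus = Qs - Qd = 116 - 24 = 92.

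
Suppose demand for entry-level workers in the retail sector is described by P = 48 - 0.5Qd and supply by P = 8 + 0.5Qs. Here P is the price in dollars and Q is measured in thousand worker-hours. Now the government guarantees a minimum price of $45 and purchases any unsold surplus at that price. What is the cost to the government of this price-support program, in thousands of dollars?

Rearranging demand gives Qd = 96 - 2P; rearranging supply gives Qs = 2P - 16. In a free market, 96 - 2P = 2P - 16 gives the equilibrium P* = 28, Q* = 40.
Since 45 > 28, the floor is binding.
At P = 45: Qd = 96 - 2·45 = 6 and Qs = 2·45 - 16 = 74.
Surplus = Qs - Qd = 68.
Government expenditure = surplus × support price = 68 × 45 = 3060.

3060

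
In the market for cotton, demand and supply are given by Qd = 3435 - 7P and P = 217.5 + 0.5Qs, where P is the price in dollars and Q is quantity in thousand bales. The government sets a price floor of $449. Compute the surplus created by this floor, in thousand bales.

Rearranging supply gives Qs = 2P - 435. In a free market, 3435 - 7P = 2P - 435 gives the equilibrium P* = 430, Q* = 425.
The floor of 449 is above the equilibrium price 430, so it binds.
At P = 449: Qd = 3435 - 7·449 = 292 and Qs = 2·449 - 435 = 463.
Surplus = Qs - Qd = 463 - 292 = 171.

171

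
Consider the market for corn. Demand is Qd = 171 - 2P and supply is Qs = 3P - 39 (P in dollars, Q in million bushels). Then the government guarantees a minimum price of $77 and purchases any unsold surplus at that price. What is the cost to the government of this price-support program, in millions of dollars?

Without the control the market clears where 171 - 2P = 3P - 39, i.e. P* = 42 and Q* = 87.
The floor of 77 is above the equilibrium price 42, so it binds.
At P = 77: Qd = 171 - 2·77 = 17 and Qs = 3·77 - 39 = 192.
Surplus = Qs - Qd = 175.
Government expenditure = surplus × support price = 175 × 77 = 13475.

13475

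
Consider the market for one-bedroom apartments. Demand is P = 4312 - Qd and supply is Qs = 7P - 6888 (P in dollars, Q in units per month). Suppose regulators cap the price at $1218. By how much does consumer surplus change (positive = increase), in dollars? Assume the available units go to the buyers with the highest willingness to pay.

Rearranging demand gives Qd = 4312 - P. Equilibrium: 4312 - P = 7P - 6888, so 11200 = 8P and P* = 1400, Q* = 2912.
The ceiling of 1218 is below the equilibrium price 1400, so it binds.
At P = 1218: Qd = 4312 - 1218 = 3094 and Qs = 7·1218 - 6888 = 1638.
Consumer surplus without the control is ½ · (4312 - 1400) · 2912 = 4239872.
With the ceiling, 1638 units are sold at 1218 (assume they go to the highest-value buyers). The demand price at Q = 1638 is 2674, so CS = ½ · [(4312 - 1218) + (2674 - 1218)] · 1638 = 3726450.
Change in consumer surplus = 3726450 - 4239872 = -513422.

-513422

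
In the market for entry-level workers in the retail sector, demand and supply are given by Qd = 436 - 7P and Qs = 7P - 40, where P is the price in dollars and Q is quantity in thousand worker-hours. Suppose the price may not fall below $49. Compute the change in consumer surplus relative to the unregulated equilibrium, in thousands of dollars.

Without the control the market clears where 436 - 7P = 7P - 40, i.e. P* = 34 and Q* = 198.
Because the floor (49) lies above the market-clearing price, it is binding.
At P = 49: Qd = 436 - 7·49 = 93 and Qs = 7·49 - 40 = 303.
Consumer surplus without the control is ½ · (436/7 - 34) · 198 = 19602/7.
With the floor, consumers buy 93 units at 49, so CS = ½ · (436/7 - 49) · 93 = 8649/14.
Change in consumer surplus = 8649/14 - 19602/7 = -2182.5.

-2182.5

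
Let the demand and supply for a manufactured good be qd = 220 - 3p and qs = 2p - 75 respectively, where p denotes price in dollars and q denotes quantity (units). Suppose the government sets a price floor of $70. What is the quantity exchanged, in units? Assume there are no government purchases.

10

Without the control the market clears where 220 - 3p = 2p - 75, i.e. p* = 59 and q* = 43.
Since 70 > 59, the floor is binding.
At p = 70: qd = 220 - 3·70 = 10 and qs = 2·70 - 75 = 65.
The quantity actually transacted is the short side, demand: 10.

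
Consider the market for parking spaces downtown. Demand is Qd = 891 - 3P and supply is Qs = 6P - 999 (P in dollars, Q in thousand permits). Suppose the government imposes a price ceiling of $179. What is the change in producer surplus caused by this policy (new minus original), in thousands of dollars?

Without the control the market clears where 891 - 3P = 6P - 999, i.e. P* = 210 and Q* = 261.
The ceiling of 179 is below the equilibrium price 210, so it binds.
At P = 179: Qd = 891 - 3·179 = 354 and Qs = 6·179 - 999 = 75.
Producer surplus without the control is ½ · (210 - 166.5) · 261 = 5676.75.
With the ceiling, producers sell 75 units at 179, so PS = ½ · (179 - 166.5) · 75 = 468.75.
Change in producer surplus = 468.75 - 5676.75 = -5208.

-5208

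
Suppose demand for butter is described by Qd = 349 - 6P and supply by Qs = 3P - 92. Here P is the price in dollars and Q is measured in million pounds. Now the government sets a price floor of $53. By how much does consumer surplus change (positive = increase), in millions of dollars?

-172

Setting quantity demanded equal to quantity supplied, 349 - 6P = 3P - 92, gives P* = 49 and Q* = 55.
Because the floor (53) lies above the market-clearing price, it is binding.
At P = 53: Qd = 349 - 6·53 = 31 and Qs = 3·53 - 92 = 67.
Consumer surplus without the control is ½ · (349/6 - 49) · 55 = 3025/12.
With the floor, consumers buy 31 units at 53, so CS = ½ · (349/6 - 53) · 31 = 961/12.
Change in consumer surplus = 961/12 - 3025/12 = -172.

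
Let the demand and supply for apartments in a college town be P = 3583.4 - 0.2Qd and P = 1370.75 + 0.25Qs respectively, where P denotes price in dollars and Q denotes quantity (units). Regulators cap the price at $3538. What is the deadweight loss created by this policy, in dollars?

Rearranging demand gives Qd = 17917 - 5P; rearranging supply gives Qs = 4P - 5483. Without the control the market clears where 17917 - 5P = 4P - 5483, i.e. P* = 2600 and Q* = 4917.
Since 3538 is above P* = 2600, the ceiling does not bind and the free-market outcome prevails.
Since the control does not bind, no trades are prevented and deadweight loss is zero.

0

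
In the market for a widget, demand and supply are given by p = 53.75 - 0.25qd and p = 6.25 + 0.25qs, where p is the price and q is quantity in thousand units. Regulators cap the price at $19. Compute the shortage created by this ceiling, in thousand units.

88

Rearranging demand gives qd = 215 - 4p; rearranging supply gives qs = 4p - 25. In a free market, 215 - 4p = 4p - 25 gives the equilibrium p* = 30, q* = 95.
Because the ceiling (19) lies below the market-clearing price, it is binding.
At p = 19: qd = 215 - 4·19 = 139 and qs = 4·19 - 25 = 51.
Shortage = qd - qs = 139 - 51 = 88.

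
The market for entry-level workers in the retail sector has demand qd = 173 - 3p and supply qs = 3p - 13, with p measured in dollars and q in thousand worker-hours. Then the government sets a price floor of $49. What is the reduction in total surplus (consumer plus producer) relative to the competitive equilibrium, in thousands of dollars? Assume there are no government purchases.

972

Without the control the market clears where 173 - 3p = 3p - 13, i.e. p* = 31 and q* = 80.
Since 49 > 31, the floor is binding.
At p = 49: qd = 173 - 3·49 = 26 and qs = 3·49 - 13 = 134.
Quantity traded falls to 26. At q = 26 the demand price is (173 - 26)/3 = 49 and the supply price is (13 + 26)/3 = 13.
Deadweight loss = ½ · (49 - 13) · (80 - 26) = ½ · 36 · 54 = 972.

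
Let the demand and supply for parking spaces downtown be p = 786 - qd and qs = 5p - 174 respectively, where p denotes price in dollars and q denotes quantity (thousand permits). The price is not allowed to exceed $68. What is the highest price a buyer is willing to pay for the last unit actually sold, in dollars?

620

Rearranging demand gives qd = 786 - p. In a free market, 786 - p = 5p - 174 gives the equilibrium p* = 160, q* = 626.
Since 68 < 160, the ceiling is binding.
At p = 68: qd = 786 - 68 = 718 and qs = 5·68 - 174 = 166.
Only 166 units reach the market. On the demand curve, the marginal buyer's willingness to pay at q = 166 is (786 - 166) = 620.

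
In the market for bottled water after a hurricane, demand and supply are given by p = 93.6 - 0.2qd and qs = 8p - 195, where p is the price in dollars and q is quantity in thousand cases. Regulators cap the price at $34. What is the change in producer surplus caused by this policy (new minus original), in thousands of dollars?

Rearranging demand gives qd = 468 - 5p. In a free market, 468 - 5p = 8p - 195 gives the equilibrium p* = 51, q* = 213.
Because the ceiling (34) lies below the market-clearing price, it is binding.
At p = 34: qd = 468 - 5·34 = 298 and qs = 8·34 - 195 = 77.
Producer surplus without the control is ½ · (51 - 24.375) · 213 = 2835.5625.
With the ceiling, producers sell 77 units at 34, so PS = ½ · (34 - 24.375) · 77 = 370.5625.
Change in producer surplus = 370.5625 - 2835.5625 = -2465.

-2465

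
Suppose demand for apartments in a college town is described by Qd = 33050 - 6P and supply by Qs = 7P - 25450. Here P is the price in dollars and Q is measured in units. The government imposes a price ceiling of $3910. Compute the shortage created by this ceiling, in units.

Equilibrium: 33050 - 6P = 7P - 25450, so 58500 = 13P and P* = 4500, Q* = 6050.
The ceiling of 3910 is below the equilibrium price 4500, so it binds.
At P = 3910: Qd = 33050 - 6·3910 = 9590 and Qs = 7·3910 - 25450 = 1920.
Shortage = Qd - Qs = 9590 - 1920 = 7670.

7670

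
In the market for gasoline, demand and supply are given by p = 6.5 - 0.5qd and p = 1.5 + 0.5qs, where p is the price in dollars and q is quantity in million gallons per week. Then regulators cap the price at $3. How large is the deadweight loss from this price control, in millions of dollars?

Rearranging demand gives qd = 13 - 2p; rearranging supply gives qs = 2p - 3. Setting quantity demanded equal to quantity supplied, 13 - 2p = 2p - 3, gives p* = 4 and q* = 5.
Because the ceiling (3) lies below the market-clearing price, it is binding.
At p = 3: qd = 13 - 2·3 = 7 and qs = 2·3 - 3 = 3.
Quantity traded falls to 3. At q = 3 the demand price is (13 - 3)/2 = 5 and the supply price is (3 + 3)/2 = 3.
Deadweight loss = ½ · (5 - 3) · (5 - 3) = ½ · 2 · 2 = 2.

2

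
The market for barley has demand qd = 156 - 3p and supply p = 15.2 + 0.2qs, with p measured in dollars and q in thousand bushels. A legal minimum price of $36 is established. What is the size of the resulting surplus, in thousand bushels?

Rearranging supply gives qs = 5p - 76. Without the control the market clears where 156 - 3p = 5p - 76, i.e. p* = 29 and q* = 69.
The floor of 36 is above the equilibrium price 29, so it binds.
At p = 36: qd = 156 - 3·36 = 48 and qs = 5·36 - 76 = 104.
Surplus = qs - qd = 104 - 48 = 56.

56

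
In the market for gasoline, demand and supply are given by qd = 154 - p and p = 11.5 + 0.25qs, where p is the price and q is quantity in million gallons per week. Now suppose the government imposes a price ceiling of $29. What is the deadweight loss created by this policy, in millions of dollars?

1210

Rearranging supply gives qs = 4p - 46. Setting quantity demanded equal to quantity supplied, 154 - p = 4p - 46, gives p* = 40 and q* = 114.
The ceiling of 29 is below the equilibrium price 40, so it binds.
At p = 29: qd = 154 - 29 = 125 and qs = 4·29 - 46 = 70.
Quantity traded falls to 70. At q = 70 the demand price is 154 - 70 = 84 and the supply price is (46 + 70)/4 = 29.
Deadweight loss = ½ · (84 - 29) · (114 - 70) = ½ · 55 · 44 = 1210.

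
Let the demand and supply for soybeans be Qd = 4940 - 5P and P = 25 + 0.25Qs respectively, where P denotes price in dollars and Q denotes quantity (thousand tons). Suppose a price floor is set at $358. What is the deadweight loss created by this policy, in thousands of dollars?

Rearranging supply gives Qs = 4P - 100. In a free market, 4940 - 5P = 4P - 100 gives the equilibrium P* = 560, Q* = 2140.
The floor of 358 is below the equilibrium price 560, so it is not binding; the market clears at P* = 560, Q* = 2140.
Since the control does not bind, no trades are prevented and deadweight loss is zero.

0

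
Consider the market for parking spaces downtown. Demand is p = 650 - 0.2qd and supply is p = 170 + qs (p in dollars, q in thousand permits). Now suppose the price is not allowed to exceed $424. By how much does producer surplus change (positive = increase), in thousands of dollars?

Rearranging demand gives qd = 3250 - 5p; rearranging supply gives qs = p - 170. In a free market, 3250 - 5p = p - 170 gives the equilibrium p* = 570, q* = 400.
Because the ceiling (424) lies below the market-clearing price, it is binding.
At p = 424: qd = 3250 - 5·424 = 1130 and qs = 424 - 170 = 254.
Producer surplus without the control is ½ · (570 - 170) · 400 = 80000.
With the ceiling, producers sell 254 units at 424, so PS = ½ · (424 - 170) · 254 = 32258.
Change in producer surplus = 32258 - 80000 = -47742.

-47742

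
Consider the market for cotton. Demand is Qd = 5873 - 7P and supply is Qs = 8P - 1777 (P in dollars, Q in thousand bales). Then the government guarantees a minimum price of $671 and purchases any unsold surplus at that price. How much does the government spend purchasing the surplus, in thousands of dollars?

1620465

In a free market, 5873 - 7P = 8P - 1777 gives the equilibrium P* = 510, Q* = 2303.
Because the floor (671) lies above the market-clearing price, it is binding.
At P = 671: Qd = 5873 - 7·671 = 1176 and Qs = 8·671 - 1777 = 3591.
Surplus = Qs - Qd = 2415.
Government expenditure = surplus × support price = 2415 × 671 = 1620465.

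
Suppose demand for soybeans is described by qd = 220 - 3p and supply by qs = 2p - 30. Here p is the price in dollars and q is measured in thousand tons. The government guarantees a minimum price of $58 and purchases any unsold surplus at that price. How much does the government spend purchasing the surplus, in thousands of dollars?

Equilibrium: 220 - 3p = 2p - 30, so 250 = 5p and p* = 50, q* = 70.
Because the floor (58) lies above the market-clearing price, it is binding.
At p = 58: qd = 220 - 3·58 = 46 and qs = 2·58 - 30 = 86.
Surplus = qs - qd = 40.
Government expenditure = surplus × support price = 40 × 58 = 2320.

2320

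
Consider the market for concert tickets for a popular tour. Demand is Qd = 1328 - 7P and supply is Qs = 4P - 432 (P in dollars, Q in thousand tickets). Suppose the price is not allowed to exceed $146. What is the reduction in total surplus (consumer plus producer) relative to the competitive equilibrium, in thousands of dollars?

Setting quantity demanded equal to quantity supplied, 1328 - 7P = 4P - 432, gives P* = 160 and Q* = 208.
Because the ceiling (146) lies below the market-clearing price, it is binding.
At P = 146: Qd = 1328 - 7·146 = 306 and Qs = 4·146 - 432 = 152.
Quantity traded falls to 152. At Q = 152 the demand price is (1328 - 152)/7 = 168 and the supply price is (432 + 152)/4 = 146.
Deadweight loss = ½ · (168 - 146) · (208 - 152) = ½ · 22 · 56 = 616.

616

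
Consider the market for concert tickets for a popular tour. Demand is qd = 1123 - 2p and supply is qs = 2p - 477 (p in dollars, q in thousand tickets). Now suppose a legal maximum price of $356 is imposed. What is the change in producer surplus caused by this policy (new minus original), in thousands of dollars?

Setting quantity demanded equal to quantity supplied, 1123 - 2p = 2p - 477, gives p* = 400 and q* = 323.
The ceiling of 356 is below the equilibrium price 400, so it binds.
At p = 356: qd = 1123 - 2·356 = 411 and qs = 2·356 - 477 = 235.
Producer surplus without the control is ½ · (400 - 238.5) · 323 = 26082.25.
With the ceiling, producers sell 235 units at 356, so PS = ½ · (356 - 238.5) · 235 = 13806.25.
Change in producer surplus = 13806.25 - 26082.25 = -12276.

-12276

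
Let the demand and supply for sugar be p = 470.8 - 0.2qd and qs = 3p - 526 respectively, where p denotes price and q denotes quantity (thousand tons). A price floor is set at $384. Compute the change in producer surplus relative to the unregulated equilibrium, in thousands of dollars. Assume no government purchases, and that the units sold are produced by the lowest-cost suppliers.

Rearranging demand gives qd = 2354 - 5p. In a free market, 2354 - 5p = 3p - 526 gives the equilibrium p* = 360, q* = 554.
The floor of 384 is above the equilibrium price 360, so it binds.
At p = 384: qd = 2354 - 5·384 = 434 and qs = 3·384 - 526 = 626.
Producer surplus without the control is ½ · (360 - 526/3) · 554 = 153458/3.
With the floor, 434 units are sold at 384. The supply price at q = 434 is 320, so PS = ½ · [(384 - 526/3) + (384 - 320)] · 434 = 177506/3.
Change in producer surplus = 177506/3 - 153458/3 = 8016.

8016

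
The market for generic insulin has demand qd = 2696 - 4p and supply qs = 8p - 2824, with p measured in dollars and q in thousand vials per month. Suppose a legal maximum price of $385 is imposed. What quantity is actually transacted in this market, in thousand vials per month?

256

Without the control the market clears where 2696 - 4p = 8p - 2824, i.e. p* = 460 and q* = 856.
Because the ceiling (385) lies below the market-clearing price, it is binding.
At p = 385: qd = 2696 - 4·385 = 1156 and qs = 8·385 - 2824 = 256.
The quantity actually transacted is the short side, supply: 256.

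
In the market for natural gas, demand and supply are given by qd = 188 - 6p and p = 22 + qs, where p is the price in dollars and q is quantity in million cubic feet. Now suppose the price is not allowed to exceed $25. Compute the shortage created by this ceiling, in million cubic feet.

Rearranging supply gives qs = p - 22. In a free market, 188 - 6p = p - 22 gives the equilibrium p* = 30, q* = 8.
The ceiling of 25 is below the equilibrium price 30, so it binds.
At p = 25: qd = 188 - 6·25 = 38 and qs = 25 - 22 = 3.
Shortage = qd - qs = 38 - 3 = 35.

35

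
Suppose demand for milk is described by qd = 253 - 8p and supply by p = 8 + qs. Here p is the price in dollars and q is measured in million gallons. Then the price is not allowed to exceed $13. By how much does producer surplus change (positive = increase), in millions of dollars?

-208

Rearranging supply gives qs = p - 8. Without the control the market clears where 253 - 8p = p - 8, i.e. p* = 29 and q* = 21.
Because the ceiling (13) lies below the market-clearing price, it is binding.
At p = 13: qd = 253 - 8·13 = 149 and qs = 13 - 8 = 5.
Producer surplus without the control is ½ · (29 - 8) · 21 = 220.5.
With the ceiling, producers sell 5 units at 13, so PS = ½ · (13 - 8) · 5 = 12.5.
Change in producer surplus = 12.5 - 220.5 = -208.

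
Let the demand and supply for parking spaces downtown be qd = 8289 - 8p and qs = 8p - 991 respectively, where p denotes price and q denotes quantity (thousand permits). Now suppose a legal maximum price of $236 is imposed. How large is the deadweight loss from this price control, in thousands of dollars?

946688

In a free market, 8289 - 8p = 8p - 991 gives the equilibrium p* = 580, q* = 3649.
Since 236 < 580, the ceiling is binding.
At p = 236: qd = 8289 - 8·236 = 6401 and qs = 8·236 - 991 = 897.
Quantity traded falls to 897. At q = 897 the demand price is (8289 - 897)/8 = 924 and the supply price is (991 + 897)/8 = 236.
Deadweight loss = ½ · (924 - 236) · (3649 - 897) = ½ · 688 · 2752 = 946688.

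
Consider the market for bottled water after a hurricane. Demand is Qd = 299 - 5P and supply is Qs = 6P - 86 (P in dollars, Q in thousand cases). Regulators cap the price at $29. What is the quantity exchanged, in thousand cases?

88

Without the control the market clears where 299 - 5P = 6P - 86, i.e. P* = 35 and Q* = 124.
Since 29 < 35, the ceiling is binding.
At P = 29: Qd = 299 - 5·29 = 154 and Qs = 6·29 - 86 = 88.
The quantity actually transacted is the short side, supply: 88.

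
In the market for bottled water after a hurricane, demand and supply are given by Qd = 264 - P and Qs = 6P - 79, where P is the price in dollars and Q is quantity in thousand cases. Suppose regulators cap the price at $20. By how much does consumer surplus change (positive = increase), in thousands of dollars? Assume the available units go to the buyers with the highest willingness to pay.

-13949

Equilibrium: 264 - P = 6P - 79, so 343 = 7P and P* = 49, Q* = 215.
The ceiling of 20 is below the equilibrium price 49, so it binds.
At P = 20: Qd = 264 - 20 = 244 and Qs = 6·20 - 79 = 41.
Consumer surplus without the control is ½ · (264 - 49) · 215 = 23112.5.
With the ceiling, 41 units are sold at 20 (assume they go to the highest-value buyers). The demand price at Q = 41 is 223, so CS = ½ · [(264 - 20) + (223 - 20)] · 41 = 9163.5.
Change in consumer surplus = 9163.5 - 23112.5 = -13949.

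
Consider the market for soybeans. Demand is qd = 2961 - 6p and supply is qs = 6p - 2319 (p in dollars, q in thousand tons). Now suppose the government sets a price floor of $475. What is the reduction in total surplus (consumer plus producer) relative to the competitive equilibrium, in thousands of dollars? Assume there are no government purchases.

Setting quantity demanded equal to quantity supplied, 2961 - 6p = 6p - 2319, gives p* = 440 and q* = 321.
The floor of 475 is above the equilibrium price 440, so it binds.
At p = 475: qd = 2961 - 6·475 = 111 and qs = 6·475 - 2319 = 531.
Quantity traded falls to 111. At q = 111 the demand price is (2961 - 111)/6 = 475 and the supply price is (2319 + 111)/6 = 405.
Deadweight loss = ½ · (475 - 405) · (321 - 111) = ½ · 70 · 210 = 7350.

7350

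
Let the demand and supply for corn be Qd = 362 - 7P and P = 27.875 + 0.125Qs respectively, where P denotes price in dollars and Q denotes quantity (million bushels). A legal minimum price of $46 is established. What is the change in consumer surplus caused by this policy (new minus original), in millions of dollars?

-451.5

Rearranging supply gives Qs = 8P - 223. In a free market, 362 - 7P = 8P - 223 gives the equilibrium P* = 39, Q* = 89.
The floor of 46 is above the equilibrium price 39, so it binds.
At P = 46: Qd = 362 - 7·46 = 40 and Qs = 8·46 - 223 = 145.
Consumer surplus without the control is ½ · (362/7 - 39) · 89 = 7921/14.
With the floor, consumers buy 40 units at 46, so CS = ½ · (362/7 - 46) · 40 = 800/7.
Change in consumer surplus = 800/7 - 7921/14 = -451.5.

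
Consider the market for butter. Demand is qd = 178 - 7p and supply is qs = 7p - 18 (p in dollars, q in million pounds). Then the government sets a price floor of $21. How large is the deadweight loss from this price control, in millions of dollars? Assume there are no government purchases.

343

Setting quantity demanded equal to quantity supplied, 178 - 7p = 7p - 18, gives p* = 14 and q* = 80.
The floor of 21 is above the equilibrium price 14, so it binds.
At p = 21: qd = 178 - 7·21 = 31 and qs = 7·21 - 18 = 129.
Quantity traded falls to 31. At q = 31 the demand price is (178 - 31)/7 = 21 and the supply price is (18 + 31)/7 = 7.
Deadweight loss = ½ · (21 - 7) · (80 - 31) = ½ · 14 · 49 = 343.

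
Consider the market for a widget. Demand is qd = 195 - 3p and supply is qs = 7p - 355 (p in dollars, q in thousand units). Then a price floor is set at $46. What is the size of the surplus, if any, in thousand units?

Setting quantity demanded equal to quantity supplied, 195 - 3p = 7p - 355, gives p* = 55 and q* = 30.
The floor of 46 is below the equilibrium price 55, so it is not binding; the market clears at p* = 55, q* = 30.
Since the control does not bind, there is no surplus.

0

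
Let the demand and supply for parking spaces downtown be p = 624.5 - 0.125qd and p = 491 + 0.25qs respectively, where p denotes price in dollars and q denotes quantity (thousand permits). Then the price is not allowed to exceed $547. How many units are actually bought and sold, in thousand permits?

224

Rearranging demand gives qd = 4996 - 8p; rearranging supply gives qs = 4p - 1964. Equilibrium: 4996 - 8p = 4p - 1964, so 6960 = 12p and p* = 580, q* = 356.
Since 547 < 580, the ceiling is binding.
At p = 547: qd = 4996 - 8·547 = 620 and qs = 4·547 - 1964 = 224.
The quantity actually transacted is the short side, supply: 224.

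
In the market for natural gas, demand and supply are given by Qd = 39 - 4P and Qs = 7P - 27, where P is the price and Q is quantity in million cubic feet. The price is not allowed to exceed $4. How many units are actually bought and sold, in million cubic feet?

Without the control the market clears where 39 - 4P = 7P - 27, i.e. P* = 6 and Q* = 15.
Since 4 < 6, the ceiling is binding.
At P = 4: Qd = 39 - 4·4 = 23 and Qs = 7·4 - 27 = 1.
The quantity actually transacted is the short side, supply: 1.

1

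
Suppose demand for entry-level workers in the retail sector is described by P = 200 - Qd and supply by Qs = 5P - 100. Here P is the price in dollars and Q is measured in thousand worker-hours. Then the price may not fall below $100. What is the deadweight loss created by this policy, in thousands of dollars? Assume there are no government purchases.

1500

Rearranging demand gives Qd = 200 - P. In a free market, 200 - P = 5P - 100 gives the equilibrium P* = 50, Q* = 150.
Because the floor (100) lies above the market-clearing price, it is binding.
At P = 100: Qd = 200 - 100 = 100 and Qs = 5·100 - 100 = 400.
Quantity traded falls to 100. At Q = 100 the demand price is 200 - 100 = 100 and the supply price is (100 + 100)/5 = 40.
Deadweight loss = ½ · (100 - 40) · (150 - 100) = ½ · 60 · 50 = 1500.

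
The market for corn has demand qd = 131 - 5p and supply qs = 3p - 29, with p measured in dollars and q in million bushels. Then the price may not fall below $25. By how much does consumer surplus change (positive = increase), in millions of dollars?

Equilibrium: 131 - 5p = 3p - 29, so 160 = 8p and p* = 20, q* = 31.
The floor of 25 is above the equilibrium price 20, so it binds.
At p = 25: qd = 131 - 5·25 = 6 and qs = 3·25 - 29 = 46.
Consumer surplus without the control is ½ · (26.2 - 20) · 31 = 96.1.
With the floor, consumers buy 6 units at 25, so CS = ½ · (26.2 - 25) · 6 = 3.6.
Change in consumer surplus = 3.6 - 96.1 = -92.5.

-92.5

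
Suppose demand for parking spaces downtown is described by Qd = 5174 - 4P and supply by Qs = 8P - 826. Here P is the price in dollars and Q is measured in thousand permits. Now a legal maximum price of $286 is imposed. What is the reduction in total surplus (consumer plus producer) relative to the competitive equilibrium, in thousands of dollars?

Setting quantity demanded equal to quantity supplied, 5174 - 4P = 8P - 826, gives P* = 500 and Q* = 3174.
Since 286 < 500, the ceiling is binding.
At P = 286: Qd = 5174 - 4·286 = 4030 and Qs = 8·286 - 826 = 1462.
Quantity traded falls to 1462. At Q = 1462 the demand price is (5174 - 1462)/4 = 928 and the supply price is (826 + 1462)/8 = 286.
Deadweight loss = ½ · (928 - 286) · (3174 - 1462) = ½ · 642 · 1712 = 549552.

549552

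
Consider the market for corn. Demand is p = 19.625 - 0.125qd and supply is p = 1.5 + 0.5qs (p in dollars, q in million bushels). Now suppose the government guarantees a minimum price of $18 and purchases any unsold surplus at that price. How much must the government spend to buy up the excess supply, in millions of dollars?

Rearranging demand gives qd = 157 - 8p; rearranging supply gives qs = 2p - 3. Without the control the market clears where 157 - 8p = 2p - 3, i.e. p* = 16 and q* = 29.
Since 18 > 16, the floor is binding.
At p = 18: qd = 157 - 8·18 = 13 and qs = 2·18 - 3 = 33.
Surplus = qs - qd = 20.
Government expenditure = surplus × support price = 20 × 18 = 360.

360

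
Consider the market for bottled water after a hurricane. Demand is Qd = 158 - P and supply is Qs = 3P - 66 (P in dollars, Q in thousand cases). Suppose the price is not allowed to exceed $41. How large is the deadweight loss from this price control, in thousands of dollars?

1350

Setting quantity demanded equal to quantity supplied, 158 - P = 3P - 66, gives P* = 56 and Q* = 102.
The ceiling of 41 is below the equilibrium price 56, so it binds.
At P = 41: Qd = 158 - 41 = 117 and Qs = 3·41 - 66 = 57.
Quantity traded falls to 57. At Q = 57 the demand price is 158 - 57 = 101 and the supply price is (66 + 57)/3 = 41.
Deadweight loss = ½ · (101 - 41) · (102 - 57) = ½ · 60 · 45 = 1350.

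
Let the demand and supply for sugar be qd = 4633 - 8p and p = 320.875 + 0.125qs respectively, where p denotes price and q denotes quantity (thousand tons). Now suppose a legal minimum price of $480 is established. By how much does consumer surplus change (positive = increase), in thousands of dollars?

Rearranging supply gives qs = 8p - 2567. Setting quantity demanded equal to quantity supplied, 4633 - 8p = 8p - 2567, gives p* = 450 and q* = 1033.
Because the floor (480) lies above the market-clearing price, it is binding.
At p = 480: qd = 4633 - 8·480 = 793 and qs = 8·480 - 2567 = 1273.
Consumer surplus without the control is ½ · (579.125 - 450) · 1033 = 66693.0625.
With the floor, consumers buy 793 units at 480, so CS = ½ · (579.125 - 480) · 793 = 39303.0625.
Change in consumer surplus = 39303.0625 - 66693.0625 = -27390.

-27390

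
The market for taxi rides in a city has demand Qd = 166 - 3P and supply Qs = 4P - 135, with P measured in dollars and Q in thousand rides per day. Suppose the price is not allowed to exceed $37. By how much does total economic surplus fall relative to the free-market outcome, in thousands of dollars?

In a free market, 166 - 3P = 4P - 135 gives the equilibrium P* = 43, Q* = 37.
Because the ceiling (37) lies below the market-clearing price, it is binding.
At P = 37: Qd = 166 - 3·37 = 55 and Qs = 4·37 - 135 = 13.
Quantity traded falls to 13. At Q = 13 the demand price is (166 - 13)/3 = 51 and the supply price is (135 + 13)/4 = 37.
Deadweight loss = ½ · (51 - 37) · (37 - 13) = ½ · 14 · 24 = 168.

168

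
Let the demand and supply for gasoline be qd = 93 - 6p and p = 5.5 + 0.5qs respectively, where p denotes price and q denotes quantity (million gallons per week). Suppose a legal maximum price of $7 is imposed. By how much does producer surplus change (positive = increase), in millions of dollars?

-54

Rearranging supply gives qs = 2p - 11. In a free market, 93 - 6p = 2p - 11 gives the equilibrium p* = 13, q* = 15.
The ceiling of 7 is below the equilibrium price 13, so it binds.
At p = 7: qd = 93 - 6·7 = 51 and qs = 2·7 - 11 = 3.
Producer surplus without the control is ½ · (13 - 5.5) · 15 = 56.25.
With the ceiling, producers sell 3 units at 7, so PS = ½ · (7 - 5.5) · 3 = 2.25.
Change in producer surplus = 2.25 - 56.25 = -54.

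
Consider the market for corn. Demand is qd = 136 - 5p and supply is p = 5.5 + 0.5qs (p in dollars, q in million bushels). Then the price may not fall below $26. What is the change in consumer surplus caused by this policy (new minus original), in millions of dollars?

Rearranging supply gives qs = 2p - 11. In a free market, 136 - 5p = 2p - 11 gives the equilibrium p* = 21, q* = 31.
Because the floor (26) lies above the market-clearing price, it is binding.
At p = 26: qd = 136 - 5·26 = 6 and qs = 2·26 - 11 = 41.
Consumer surplus without the control is ½ · (27.2 - 21) · 31 = 96.1.
With the floor, consumers buy 6 units at 26, so CS = ½ · (27.2 - 26) · 6 = 3.6.
Change in consumer surplus = 3.6 - 96.1 = -92.5.

-92.5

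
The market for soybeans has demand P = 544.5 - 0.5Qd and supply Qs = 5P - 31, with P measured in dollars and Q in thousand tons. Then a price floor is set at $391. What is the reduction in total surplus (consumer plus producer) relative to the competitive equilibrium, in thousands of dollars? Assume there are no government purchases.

Rearranging demand gives Qd = 1089 - 2P. Equilibrium: 1089 - 2P = 5P - 31, so 1120 = 7P and P* = 160, Q* = 769.
Because the floor (391) lies above the market-clearing price, it is binding.
At P = 391: Qd = 1089 - 2·391 = 307 and Qs = 5·391 - 31 = 1924.
Quantity traded falls to 307. At Q = 307 the demand price is (1089 - 307)/2 = 391 and the supply price is (31 + 307)/5 = 67.6.
Deadweight loss = ½ · (391 - 67.6) · (769 - 307) = ½ · 323.4 · 462 = 74705.4.

74705.4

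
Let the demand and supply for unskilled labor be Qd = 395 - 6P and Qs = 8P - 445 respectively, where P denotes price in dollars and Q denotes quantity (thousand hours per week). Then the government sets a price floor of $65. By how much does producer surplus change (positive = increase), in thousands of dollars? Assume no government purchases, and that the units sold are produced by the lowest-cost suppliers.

-31.25

Setting quantity demanded equal to quantity supplied, 395 - 6P = 8P - 445, gives P* = 60 and Q* = 35.
Since 65 > 60, the floor is binding.
At P = 65: Qd = 395 - 6·65 = 5 and Qs = 8·65 - 445 = 75.
Producer surplus without the control is ½ · (60 - 55.625) · 35 = 76.5625.
With the floor, 5 units are sold at 65. The supply price at Q = 5 is 56.25, so PS = ½ · [(65 - 55.625) + (65 - 56.25)] · 5 = 45.3125.
Change in producer surplus = 45.3125 - 76.5625 = -31.25.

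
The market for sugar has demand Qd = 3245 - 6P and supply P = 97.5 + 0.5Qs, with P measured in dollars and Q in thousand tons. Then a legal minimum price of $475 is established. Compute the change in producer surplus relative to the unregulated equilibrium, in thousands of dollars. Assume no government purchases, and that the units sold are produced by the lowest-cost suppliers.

Rearranging supply gives Qs = 2P - 195. In a free market, 3245 - 6P = 2P - 195 gives the equilibrium P* = 430, Q* = 665.
Since 475 > 430, the floor is binding.
At P = 475: Qd = 3245 - 6·475 = 395 and Qs = 2·475 - 195 = 755.
Producer surplus without the control is ½ · (430 - 97.5) · 665 = 110556.25.
With the floor, 395 units are sold at 475. The supply price at Q = 395 is 295, so PS = ½ · [(475 - 97.5) + (475 - 295)] · 395 = 110106.25.
Change in producer surplus = 110106.25 - 110556.25 = -450.

-450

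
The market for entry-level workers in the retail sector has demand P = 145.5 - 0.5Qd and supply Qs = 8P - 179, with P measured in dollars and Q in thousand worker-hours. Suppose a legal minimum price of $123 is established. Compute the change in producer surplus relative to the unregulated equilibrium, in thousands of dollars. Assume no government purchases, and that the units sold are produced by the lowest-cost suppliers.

Rearranging demand gives Qd = 291 - 2P. Without the control the market clears where 291 - 2P = 8P - 179, i.e. P* = 47 and Q* = 197.
Because the floor (123) lies above the market-clearing price, it is binding.
At P = 123: Qd = 291 - 2·123 = 45 and Qs = 8·123 - 179 = 805.
Producer surplus without the control is ½ · (47 - 22.375) · 197 = 2425.5625.
With the floor, 45 units are sold at 123. The supply price at Q = 45 is 28, so PS = ½ · [(123 - 22.375) + (123 - 28)] · 45 = 4401.5625.
Change in producer surplus = 4401.5625 - 2425.5625 = 1976.

1976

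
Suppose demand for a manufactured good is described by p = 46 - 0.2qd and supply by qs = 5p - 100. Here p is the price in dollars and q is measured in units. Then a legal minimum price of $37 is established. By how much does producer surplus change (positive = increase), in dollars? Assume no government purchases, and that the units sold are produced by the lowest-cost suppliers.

140

Rearranging demand gives qd = 230 - 5p. In a free market, 230 - 5p = 5p - 100 gives the equilibrium p* = 33, q* = 65.
Since 37 > 33, the floor is binding.
At p = 37: qd = 230 - 5·37 = 45 and qs = 5·37 - 100 = 85.
Producer surplus without the control is ½ · (33 - 20) · 65 = 422.5.
With the floor, 45 units are sold at 37. The supply price at q = 45 is 29, so PS = ½ · [(37 - 20) + (37 - 29)] · 45 = 562.5.
Change in producer surplus = 562.5 - 422.5 = 140.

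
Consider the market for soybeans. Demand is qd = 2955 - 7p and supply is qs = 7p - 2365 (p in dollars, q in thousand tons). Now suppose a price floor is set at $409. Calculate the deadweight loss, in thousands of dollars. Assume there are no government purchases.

Without the control the market clears where 2955 - 7p = 7p - 2365, i.e. p* = 380 and q* = 295.
Because the floor (409) lies above the market-clearing price, it is binding.
At p = 409: qd = 2955 - 7·409 = 92 and qs = 7·409 - 2365 = 498.
Quantity traded falls to 92. At q = 92 the demand price is (2955 - 92)/7 = 409 and the supply price is (2365 + 92)/7 = 351.
Deadweight loss = ½ · (409 - 351) · (295 - 92) = ½ · 58 · 203 = 5887.

5887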